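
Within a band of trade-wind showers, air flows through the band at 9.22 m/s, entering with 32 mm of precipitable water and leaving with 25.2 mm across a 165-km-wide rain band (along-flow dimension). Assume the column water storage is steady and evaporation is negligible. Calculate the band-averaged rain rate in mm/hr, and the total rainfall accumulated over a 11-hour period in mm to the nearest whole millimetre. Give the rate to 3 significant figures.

Column moisture flux per unit crosswind length is F = V × PW.
Inflow: F_in = 9.22 × 32 = 295.04 mm·m/s
Outflow: F_out = 9.22 × 25.2 = 232.344 mm·m/s
Steady-state rate R = (F_in − F_out)/L = (295.04 − 232.344) / 165000 m = 3.800e-04 mm/s.
R = 3.800e-04 × 3600 = 1.37 mm/hr.
Over 11 h: total = 1.37 × 11 = 15.07 ≈ 15 mm.

R ≈ 1.37 mm/hr; total ≈ 15 mm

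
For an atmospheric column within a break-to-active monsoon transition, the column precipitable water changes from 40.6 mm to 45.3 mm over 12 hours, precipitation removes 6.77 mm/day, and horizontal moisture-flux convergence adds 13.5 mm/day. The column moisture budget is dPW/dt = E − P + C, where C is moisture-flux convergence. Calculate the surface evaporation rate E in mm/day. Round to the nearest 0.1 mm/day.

dPW/dt = (45.3 − 40.6) mm / (12/24 day) = +9.400 mm/day.
E = dPW/dt + P − C = (+9.400) + 6.77 − (13.5) = 2.7 mm/day.

E ≈ 2.7 mm/day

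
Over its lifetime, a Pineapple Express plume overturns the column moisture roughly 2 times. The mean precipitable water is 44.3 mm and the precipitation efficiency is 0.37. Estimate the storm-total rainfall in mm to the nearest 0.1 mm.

rainfall ≈ 32.8 mm

Each cycle deposits ε × PW = 0.37 × 44.3 = 16.391 mm.
Over 2 cycles: 2 × 16.391 = 32.8 mm.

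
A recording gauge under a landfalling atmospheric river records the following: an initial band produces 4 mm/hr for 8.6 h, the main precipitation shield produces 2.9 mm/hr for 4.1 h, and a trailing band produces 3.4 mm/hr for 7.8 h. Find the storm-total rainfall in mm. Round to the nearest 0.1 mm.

total ≈ 72.8 mm

Total = Σ Rᵢ Δtᵢ = 4 × 8.6 + 2.9 × 4.1 + 3.4 × 7.8
      = 34.4 + 11.89 + 26.52 = 72.8 mm.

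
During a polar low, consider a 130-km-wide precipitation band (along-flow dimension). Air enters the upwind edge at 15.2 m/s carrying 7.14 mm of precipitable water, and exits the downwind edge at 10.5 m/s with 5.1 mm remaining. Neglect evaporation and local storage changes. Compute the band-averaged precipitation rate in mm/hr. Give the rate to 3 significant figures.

Column moisture flux per unit crosswind length is F = V × PW.
Inflow: F_in = 15.2 × 7.14 = 108.528 mm·m/s
Outflow: F_out = 10.5 × 5.1 = 53.55 mm·m/s
Steady-state rate R = (F_in − F_out)/L = (108.528 − 53.55) / 130000 m = 4.229e-04 mm/s.
R = 4.229e-04 × 3600 = 1.52 mm/hr.

R ≈ 1.52 mm/hr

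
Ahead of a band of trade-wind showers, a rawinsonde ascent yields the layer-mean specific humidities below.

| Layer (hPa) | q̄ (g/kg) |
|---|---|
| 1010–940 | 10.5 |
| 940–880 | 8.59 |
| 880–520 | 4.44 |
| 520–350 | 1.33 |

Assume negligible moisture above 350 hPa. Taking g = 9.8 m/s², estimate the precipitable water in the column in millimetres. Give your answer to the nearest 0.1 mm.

Precipitable water is the column-integrated vapour mass per unit area: PW = (1/g) Σ q̄ Δp, with q in kg/kg and Δp in Pa (1 kg/m² of water = 1 mm).
Layer 1010–940 hPa: Δp = 70 hPa = 7000 Pa, q̄ = 0.0105 kg/kg → 0.0105 × 7000 / 9.8 = 7.50 mm
Layer 940–880 hPa: Δp = 60 hPa = 6000 Pa, q̄ = 0.00859 kg/kg → 0.00859 × 6000 / 9.8 = 5.26 mm
Layer 880–520 hPa: Δp = 360 hPa = 36000 Pa, q̄ = 0.00444 kg/kg → 0.00444 × 36000 / 9.8 = 16.31 mm
Layer 520–350 hPa: Δp = 170 hPa = 17000 Pa, q̄ = 0.00133 kg/kg → 0.00133 × 17000 / 9.8 = 2.31 mm
PW = 7.50 + 5.26 + 16.31 + 2.31 = 31.38 ≈ 31.4 mm.

PW ≈ 31.4 mm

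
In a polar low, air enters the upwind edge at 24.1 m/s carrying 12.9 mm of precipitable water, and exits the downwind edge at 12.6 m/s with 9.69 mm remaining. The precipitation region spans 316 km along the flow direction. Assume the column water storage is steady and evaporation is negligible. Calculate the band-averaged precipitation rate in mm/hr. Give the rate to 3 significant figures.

R ≈ 2.15 mm/hr

Column moisture flux per unit crosswind length is F = V × PW.
Inflow: F_in = 24.1 × 12.9 = 310.89 mm·m/s
Outflow: F_out = 12.6 × 9.69 = 122.094 mm·m/s
Steady-state rate R = (F_in − F_out)/L = (310.89 − 122.094) / 316000 m = 5.975e-04 mm/s.
R = 5.975e-04 × 3600 = 2.15 mm/hr.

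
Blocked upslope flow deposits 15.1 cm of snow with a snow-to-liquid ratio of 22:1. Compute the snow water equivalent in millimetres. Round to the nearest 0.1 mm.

SWE ≈ 6.9 mm

SWE = snow depth / ratio = 15.1 cm / 22 = 0.686 cm = 6.9 mm.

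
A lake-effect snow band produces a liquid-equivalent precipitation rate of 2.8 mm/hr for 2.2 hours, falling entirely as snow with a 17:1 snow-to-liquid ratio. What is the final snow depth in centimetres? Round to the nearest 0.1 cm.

Liquid-equivalent depth = 2.8 × 2.2 = 6.16 mm.
Snow depth = 6.16 mm × 17 = 104.72 mm = 10.5 cm.

snow depth ≈ 10.5 cm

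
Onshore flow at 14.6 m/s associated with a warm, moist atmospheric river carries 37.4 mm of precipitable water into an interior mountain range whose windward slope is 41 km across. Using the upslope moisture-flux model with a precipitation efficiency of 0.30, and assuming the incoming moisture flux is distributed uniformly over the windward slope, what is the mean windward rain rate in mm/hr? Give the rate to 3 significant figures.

R ≈ 14.4 mm/hr

Incoming column moisture flux per unit ridge length: F = V × PW = 14.6 × 37.4 = 546.04 mm·m/s.
Spread over the 41 km slope with efficiency ε = 0.30: R = ε·F/W = 0.30 × 546.04 / 41000 m = 3.995e-03 mm/s.
R = 3.995e-03 × 3600 = 14.4 mm/hr.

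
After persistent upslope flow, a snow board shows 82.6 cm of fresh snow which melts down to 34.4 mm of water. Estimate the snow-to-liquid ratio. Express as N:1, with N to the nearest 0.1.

ratio ≈ 24.0

Ratio = snow depth / SWE = 826 mm / 34.4 mm = 24.0, i.e. 24.0:1.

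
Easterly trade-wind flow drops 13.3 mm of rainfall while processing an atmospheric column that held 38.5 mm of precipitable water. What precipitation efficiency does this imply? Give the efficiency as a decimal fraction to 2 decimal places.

ε ≈ 0.35

ε = rainfall / PW = 13.3 / 38.5 = 0.35.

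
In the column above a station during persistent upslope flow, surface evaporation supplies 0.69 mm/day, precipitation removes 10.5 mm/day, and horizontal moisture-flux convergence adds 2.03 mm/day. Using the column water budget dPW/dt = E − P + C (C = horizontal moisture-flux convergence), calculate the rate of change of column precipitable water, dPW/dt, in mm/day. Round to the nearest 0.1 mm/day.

dPW/dt = E − P + C = 0.69 − 10.5 + (2.03) = -7.8 mm/day.

dPW/dt ≈ -7.8 mm/day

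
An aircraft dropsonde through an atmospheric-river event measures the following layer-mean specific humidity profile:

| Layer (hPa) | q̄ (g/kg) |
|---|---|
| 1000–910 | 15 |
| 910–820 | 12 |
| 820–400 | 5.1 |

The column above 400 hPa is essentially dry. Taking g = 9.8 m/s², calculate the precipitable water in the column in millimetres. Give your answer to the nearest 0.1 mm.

PW ≈ 46.7 mm

Precipitable water is the column-integrated vapour mass per unit area: PW = (1/g) Σ q̄ Δp, with q in kg/kg and Δp in Pa (1 kg/m² of water = 1 mm).
Layer 1000–910 hPa: Δp = 90 hPa = 9000 Pa, q̄ = 0.015 kg/kg → 0.015 × 9000 / 9.8 = 13.78 mm
Layer 910–820 hPa: Δp = 90 hPa = 9000 Pa, q̄ = 0.012 kg/kg → 0.012 × 9000 / 9.8 = 11.02 mm
Layer 820–400 hPa: Δp = 420 hPa = 42000 Pa, q̄ = 0.0051 kg/kg → 0.0051 × 42000 / 9.8 = 21.86 mm
PW = 13.78 + 11.02 + 21.86 = 46.66 ≈ 46.7 mm.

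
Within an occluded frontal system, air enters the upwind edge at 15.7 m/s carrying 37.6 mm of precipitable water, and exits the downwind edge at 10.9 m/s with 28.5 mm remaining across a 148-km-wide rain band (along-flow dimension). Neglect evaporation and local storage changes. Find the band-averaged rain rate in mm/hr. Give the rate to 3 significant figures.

Column moisture flux per unit crosswind length is F = V × PW.
Inflow: F_in = 15.7 × 37.6 = 590.32 mm·m/s
Outflow: F_out = 10.9 × 28.5 = 310.65 mm·m/s
Steady-state rate R = (F_in − F_out)/L = (590.32 − 310.65) / 148000 m = 1.890e-03 mm/s.
R = 1.890e-03 × 3600 = 6.80 mm/hr.

R ≈ 6.80 mm/hr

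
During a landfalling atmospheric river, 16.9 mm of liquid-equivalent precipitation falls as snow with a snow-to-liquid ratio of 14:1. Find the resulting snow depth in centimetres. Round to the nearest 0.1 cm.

Snow depth = liquid × ratio = 16.9 mm × 14 = 236.6 mm = 23.7 cm.

snow depth ≈ 23.7 cm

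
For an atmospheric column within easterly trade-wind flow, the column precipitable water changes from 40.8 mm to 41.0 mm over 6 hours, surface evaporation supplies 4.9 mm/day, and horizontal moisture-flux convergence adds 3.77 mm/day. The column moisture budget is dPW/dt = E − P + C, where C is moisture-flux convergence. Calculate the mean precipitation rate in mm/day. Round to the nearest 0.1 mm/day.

dPW/dt = (41.0 − 40.8) mm / (6/24 day) = +0.800 mm/day.
P = E + C − dPW/dt = 4.9 + (3.77) − (+0.800) = 7.9 mm/day.

P ≈ 7.9 mm/day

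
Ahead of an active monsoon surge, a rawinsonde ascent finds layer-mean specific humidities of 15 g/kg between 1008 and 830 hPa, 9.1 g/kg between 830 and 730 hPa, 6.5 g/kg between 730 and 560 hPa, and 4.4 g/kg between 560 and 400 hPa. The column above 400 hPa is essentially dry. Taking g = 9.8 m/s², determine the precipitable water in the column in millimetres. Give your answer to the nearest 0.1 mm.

PW ≈ 55.0 mm

Precipitable water is the column-integrated vapour mass per unit area: PW = (1/g) Σ q̄ Δp, with q in kg/kg and Δp in Pa (1 kg/m² of water = 1 mm).
Layer 1008–830 hPa: Δp = 178 hPa = 17800 Pa, q̄ = 0.015 kg/kg → 0.015 × 17800 / 9.8 = 27.24 mm
Layer 830–730 hPa: Δp = 100 hPa = 10000 Pa, q̄ = 0.0091 kg/kg → 0.0091 × 10000 / 9.8 = 9.29 mm
Layer 730–560 hPa: Δp = 170 hPa = 17000 Pa, q̄ = 0.0065 kg/kg → 0.0065 × 17000 / 9.8 = 11.28 mm
Layer 560–400 hPa: Δp = 160 hPa = 16000 Pa, q̄ = 0.0044 kg/kg → 0.0044 × 16000 / 9.8 = 7.18 mm
PW = 27.24 + 9.29 + 11.28 + 7.18 = 54.99 ≈ 55.0 mm.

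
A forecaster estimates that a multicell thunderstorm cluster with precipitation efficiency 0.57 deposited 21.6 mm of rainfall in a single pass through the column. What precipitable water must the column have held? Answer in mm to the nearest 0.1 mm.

PW ≈ 37.9 mm

PW = rainfall / ε = 21.6 / 0.57 = 37.9 mm.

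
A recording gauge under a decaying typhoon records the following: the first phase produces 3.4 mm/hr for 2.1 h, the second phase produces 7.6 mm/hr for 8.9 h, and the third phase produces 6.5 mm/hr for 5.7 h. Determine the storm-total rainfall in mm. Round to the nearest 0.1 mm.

Total = Σ Rᵢ Δtᵢ = 3.4 × 2.1 + 7.6 × 8.9 + 6.5 × 5.7
      = 7.14 + 67.64 + 37.05 = 111.8 mm.

total ≈ 111.8 mm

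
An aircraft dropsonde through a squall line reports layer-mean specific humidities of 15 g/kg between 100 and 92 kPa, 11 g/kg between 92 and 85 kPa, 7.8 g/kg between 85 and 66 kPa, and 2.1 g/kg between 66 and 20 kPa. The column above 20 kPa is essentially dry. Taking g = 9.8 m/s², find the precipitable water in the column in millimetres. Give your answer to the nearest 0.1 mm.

Precipitable water is the column-integrated vapour mass per unit area: PW = (1/g) Σ q̄ Δp, with q in kg/kg and Δp in Pa (1 kg/m² of water = 1 mm).
Layer 100–92 kPa: Δp = 80 hPa = 8000 Pa, q̄ = 0.015 kg/kg → 0.015 × 8000 / 9.8 = 12.24 mm
Layer 92–85 kPa: Δp = 70 hPa = 7000 Pa, q̄ = 0.011 kg/kg → 0.011 × 7000 / 9.8 = 7.86 mm
Layer 85–66 kPa: Δp = 190 hPa = 19000 Pa, q̄ = 0.0078 kg/kg → 0.0078 × 19000 / 9.8 = 15.12 mm
Layer 66–20 kPa: Δp = 460 hPa = 46000 Pa, q̄ = 0.0021 kg/kg → 0.0021 × 46000 / 9.8 = 9.86 mm
PW = 12.24 + 7.86 + 15.12 + 9.86 = 45.08 ≈ 45.1 mm.

PW ≈ 45.1 mm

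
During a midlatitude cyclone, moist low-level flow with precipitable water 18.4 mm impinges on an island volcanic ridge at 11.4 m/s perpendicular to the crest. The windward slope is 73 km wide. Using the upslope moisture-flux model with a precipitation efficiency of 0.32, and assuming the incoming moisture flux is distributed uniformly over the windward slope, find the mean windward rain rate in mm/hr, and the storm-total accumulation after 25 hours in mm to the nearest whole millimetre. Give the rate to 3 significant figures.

R ≈ 3.31 mm/hr; total ≈ 83 mm

Incoming column moisture flux per unit ridge length: F = V × PW = 11.4 × 18.4 = 209.76 mm·m/s.
Spread over the 73 km slope with efficiency ε = 0.32: R = ε·F/W = 0.32 × 209.76 / 73000 m = 9.195e-04 mm/s.
R = 9.195e-04 × 3600 = 3.31 mm/hr.
Over 25 h: total = 3.31 × 25 = 82.75 ≈ 83 mm.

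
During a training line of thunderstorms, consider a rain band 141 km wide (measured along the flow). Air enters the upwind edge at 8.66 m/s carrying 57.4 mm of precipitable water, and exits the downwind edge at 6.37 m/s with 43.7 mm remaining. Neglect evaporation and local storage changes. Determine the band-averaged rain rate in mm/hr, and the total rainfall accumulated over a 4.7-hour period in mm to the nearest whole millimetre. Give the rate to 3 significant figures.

R ≈ 5.58 mm/hr; total ≈ 26 mm

Column moisture flux per unit crosswind length is F = V × PW.
Inflow: F_in = 8.66 × 57.4 = 497.084 mm·m/s
Outflow: F_out = 6.37 × 43.7 = 278.369 mm·m/s
Steady-state rate R = (F_in − F_out)/L = (497.084 − 278.369) / 141000 m = 1.551e-03 mm/s.
R = 1.551e-03 × 3600 = 5.58 mm/hr.
Over 4.7 h: total = 5.58 × 4.7 = 26.226 ≈ 26 mm.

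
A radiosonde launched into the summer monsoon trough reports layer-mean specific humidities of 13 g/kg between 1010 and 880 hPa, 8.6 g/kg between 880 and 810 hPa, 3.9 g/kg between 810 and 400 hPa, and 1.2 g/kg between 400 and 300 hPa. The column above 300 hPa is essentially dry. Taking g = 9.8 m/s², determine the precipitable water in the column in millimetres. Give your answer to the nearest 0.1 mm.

Precipitable water is the column-integrated vapour mass per unit area: PW = (1/g) Σ q̄ Δp, with q in kg/kg and Δp in Pa (1 kg/m² of water = 1 mm).
Layer 1010–880 hPa: Δp = 130 hPa = 13000 Pa, q̄ = 0.013 kg/kg → 0.013 × 13000 / 9.8 = 17.24 mm
Layer 880–810 hPa: Δp = 70 hPa = 7000 Pa, q̄ = 0.0086 kg/kg → 0.0086 × 7000 / 9.8 = 6.14 mm
Layer 810–400 hPa: Δp = 410 hPa = 41000 Pa, q̄ = 0.0039 kg/kg → 0.0039 × 41000 / 9.8 = 16.32 mm
Layer 400–300 hPa: Δp = 100 hPa = 10000 Pa, q̄ = 0.0012 kg/kg → 0.0012 × 10000 / 9.8 = 1.22 mm
PW = 17.24 + 6.14 + 16.32 + 1.22 = 40.92 ≈ 40.9 mm.

PW ≈ 40.9 mm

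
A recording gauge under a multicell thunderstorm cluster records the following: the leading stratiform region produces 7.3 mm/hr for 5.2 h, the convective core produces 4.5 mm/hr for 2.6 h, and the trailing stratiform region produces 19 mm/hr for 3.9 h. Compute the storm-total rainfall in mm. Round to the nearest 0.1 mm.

total ≈ 123.8 mm

Total = Σ Rᵢ Δtᵢ = 7.3 × 5.2 + 4.5 × 2.6 + 19 × 3.9
      = 37.96 + 11.7 + 74.1 = 123.8 mm.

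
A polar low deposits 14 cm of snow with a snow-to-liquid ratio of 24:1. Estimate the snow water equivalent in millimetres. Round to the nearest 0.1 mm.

SWE ≈ 5.8 mm

SWE = snow depth / ratio = 14 cm / 24 = 0.583 cm = 5.8 mm.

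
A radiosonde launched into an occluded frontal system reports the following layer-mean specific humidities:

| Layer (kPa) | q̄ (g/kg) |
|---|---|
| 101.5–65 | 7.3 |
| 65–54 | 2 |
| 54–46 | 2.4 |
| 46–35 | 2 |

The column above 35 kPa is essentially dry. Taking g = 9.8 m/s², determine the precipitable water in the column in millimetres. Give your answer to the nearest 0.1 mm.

PW ≈ 33.6 mm

Precipitable water is the column-integrated vapour mass per unit area: PW = (1/g) Σ q̄ Δp, with q in kg/kg and Δp in Pa (1 kg/m² of water = 1 mm).
Layer 101.5–65 kPa: Δp = 365 hPa = 36500 Pa, q̄ = 0.0073 kg/kg → 0.0073 × 36500 / 9.8 = 27.19 mm
Layer 65–54 kPa: Δp = 110 hPa = 11000 Pa, q̄ = 0.002 kg/kg → 0.002 × 11000 / 9.8 = 2.24 mm
Layer 54–46 kPa: Δp = 80 hPa = 8000 Pa, q̄ = 0.0024 kg/kg → 0.0024 × 8000 / 9.8 = 1.96 mm
Layer 46–35 kPa: Δp = 110 hPa = 11000 Pa, q̄ = 0.002 kg/kg → 0.002 × 11000 / 9.8 = 2.24 mm
PW = 27.19 + 2.24 + 1.96 + 2.24 = 33.63 ≈ 33.6 mm.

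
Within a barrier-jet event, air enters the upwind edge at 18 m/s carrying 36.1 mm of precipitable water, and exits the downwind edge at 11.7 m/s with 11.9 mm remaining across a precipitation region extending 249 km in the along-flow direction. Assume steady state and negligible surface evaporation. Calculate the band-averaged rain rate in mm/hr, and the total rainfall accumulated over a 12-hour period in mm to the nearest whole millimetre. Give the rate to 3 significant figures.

R ≈ 7.38 mm/hr; total ≈ 89 mm

Column moisture flux per unit crosswind length is F = V × PW.
Inflow: F_in = 18 × 36.1 = 649.8 mm·m/s
Outflow: F_out = 11.7 × 11.9 = 139.23 mm·m/s
Steady-state rate R = (F_in − F_out)/L = (649.8 − 139.23) / 249000 m = 2.050e-03 mm/s.
R = 2.050e-03 × 3600 = 7.38 mm/hr.
Over 12 h: total = 7.38 × 12 = 88.56 ≈ 89 mm.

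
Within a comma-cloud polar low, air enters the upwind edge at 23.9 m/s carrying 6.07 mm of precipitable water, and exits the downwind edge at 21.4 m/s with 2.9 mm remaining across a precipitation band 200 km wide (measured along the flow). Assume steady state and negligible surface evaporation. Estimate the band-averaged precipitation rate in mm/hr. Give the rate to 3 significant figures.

R ≈ 1.49 mm/hr

Column moisture flux per unit crosswind length is F = V × PW.
Inflow: F_in = 23.9 × 6.07 = 145.073 mm·m/s
Outflow: F_out = 21.4 × 2.9 = 62.06 mm·m/s
Steady-state rate R = (F_in − F_out)/L = (145.073 − 62.06) / 200000 m = 4.151e-04 mm/s.
R = 4.151e-04 × 3600 = 1.49 mm/hr.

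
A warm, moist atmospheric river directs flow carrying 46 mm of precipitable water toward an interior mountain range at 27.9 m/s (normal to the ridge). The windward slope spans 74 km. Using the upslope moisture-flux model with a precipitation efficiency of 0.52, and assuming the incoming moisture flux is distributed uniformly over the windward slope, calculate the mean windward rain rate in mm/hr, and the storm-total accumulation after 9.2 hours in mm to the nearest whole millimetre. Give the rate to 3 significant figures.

Incoming column moisture flux per unit ridge length: F = V × PW = 27.9 × 46 = 1283.4 mm·m/s.
Spread over the 74 km slope with efficiency ε = 0.52: R = ε·F/W = 0.52 × 1283.4 / 74000 m = 9.018e-03 mm/s.
R = 9.018e-03 × 3600 = 32.5 mm/hr.
Over 9.2 h: total = 32.5 × 9.2 = 299 mm.

R ≈ 32.5 mm/hr; total ≈ 299 mm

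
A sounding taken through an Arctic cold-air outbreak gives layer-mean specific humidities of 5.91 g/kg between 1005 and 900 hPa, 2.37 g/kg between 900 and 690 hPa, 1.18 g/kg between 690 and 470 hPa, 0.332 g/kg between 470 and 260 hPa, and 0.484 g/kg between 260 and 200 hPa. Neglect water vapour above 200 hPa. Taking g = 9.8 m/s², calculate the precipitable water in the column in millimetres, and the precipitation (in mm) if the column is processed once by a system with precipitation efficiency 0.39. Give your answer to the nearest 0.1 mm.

PW ≈ 15.1 mm; precipitation ≈ 5.9 mm

Precipitable water is the column-integrated vapour mass per unit area: PW = (1/g) Σ q̄ Δp, with q in kg/kg and Δp in Pa (1 kg/m² of water = 1 mm).
Layer 1005–900 hPa: Δp = 105 hPa = 10500 Pa, q̄ = 0.00591 kg/kg → 0.00591 × 10500 / 9.8 = 6.33 mm
Layer 900–690 hPa: Δp = 210 hPa = 21000 Pa, q̄ = 0.00237 kg/kg → 0.00237 × 21000 / 9.8 = 5.08 mm
Layer 690–470 hPa: Δp = 220 hPa = 22000 Pa, q̄ = 0.00118 kg/kg → 0.00118 × 22000 / 9.8 = 2.65 mm
Layer 470–260 hPa: Δp = 210 hPa = 21000 Pa, q̄ = 0.000332 kg/kg → 0.000332 × 21000 / 9.8 = 0.71 mm
Layer 260–200 hPa: Δp = 60 hPa = 6000 Pa, q̄ = 0.000484 kg/kg → 0.000484 × 6000 / 9.8 = 0.30 mm
PW = 6.33 + 5.08 + 2.65 + 0.71 + 0.30 = 15.07 ≈ 15.1 mm.
Precipitation = ε × PW = 0.39 × 15.1 = 5.9 mm.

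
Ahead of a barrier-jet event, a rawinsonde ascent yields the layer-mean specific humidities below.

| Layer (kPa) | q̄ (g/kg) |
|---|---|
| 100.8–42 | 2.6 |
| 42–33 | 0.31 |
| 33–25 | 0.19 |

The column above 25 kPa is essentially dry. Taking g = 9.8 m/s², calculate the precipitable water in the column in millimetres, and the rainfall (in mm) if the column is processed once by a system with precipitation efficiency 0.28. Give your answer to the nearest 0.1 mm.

Precipitable water is the column-integrated vapour mass per unit area: PW = (1/g) Σ q̄ Δp, with q in kg/kg and Δp in Pa (1 kg/m² of water = 1 mm).
Layer 100.8–42 kPa: Δp = 588 hPa = 58800 Pa, q̄ = 0.0026 kg/kg → 0.0026 × 58800 / 9.8 = 15.60 mm
Layer 42–33 kPa: Δp = 90 hPa = 9000 Pa, q̄ = 0.00031 kg/kg → 0.00031 × 9000 / 9.8 = 0.28 mm
Layer 33–25 kPa: Δp = 80 hPa = 8000 Pa, q̄ = 0.00019 kg/kg → 0.00019 × 8000 / 9.8 = 0.16 mm
PW = 15.60 + 0.28 + 0.16 = 16.04 ≈ 16.0 mm.
Rainfall = ε × PW = 0.28 × 16.0 = 4.5 mm.

PW ≈ 16.0 mm; rainfall ≈ 4.5 mm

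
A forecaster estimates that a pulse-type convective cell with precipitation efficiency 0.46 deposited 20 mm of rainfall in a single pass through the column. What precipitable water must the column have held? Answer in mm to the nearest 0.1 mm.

PW ≈ 43.5 mm

PW = rainfall / ε = 20 / 0.46 = 43.5 mm.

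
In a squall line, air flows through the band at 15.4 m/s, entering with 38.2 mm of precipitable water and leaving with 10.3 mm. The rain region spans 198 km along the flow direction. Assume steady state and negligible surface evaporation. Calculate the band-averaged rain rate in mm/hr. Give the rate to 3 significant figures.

R ≈ 7.81 mm/hr

Column moisture flux per unit crosswind length is F = V × PW.
Inflow: F_in = 15.4 × 38.2 = 588.28 mm·m/s
Outflow: F_out = 15.4 × 10.3 = 158.62 mm·m/s
Steady-state rate R = (F_in − F_out)/L = (588.28 − 158.62) / 198000 m = 2.170e-03 mm/s.
R = 2.170e-03 × 3600 = 7.81 mm/hr.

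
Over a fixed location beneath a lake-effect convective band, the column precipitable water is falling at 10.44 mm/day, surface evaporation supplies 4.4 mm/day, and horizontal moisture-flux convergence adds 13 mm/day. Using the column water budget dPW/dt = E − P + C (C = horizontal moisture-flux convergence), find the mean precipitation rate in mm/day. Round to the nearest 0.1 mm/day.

P ≈ 27.8 mm/day

dPW/dt = -10.44 mm/day.
P = E + C − dPW/dt = 4.4 + (13) − (-10.44) = 27.8 mm/day.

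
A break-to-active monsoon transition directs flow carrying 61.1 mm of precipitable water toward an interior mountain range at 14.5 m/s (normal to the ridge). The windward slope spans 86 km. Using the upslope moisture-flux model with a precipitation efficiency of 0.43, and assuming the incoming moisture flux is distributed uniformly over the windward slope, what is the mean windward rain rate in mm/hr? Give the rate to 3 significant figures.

R ≈ 15.9 mm/hr

Incoming column moisture flux per unit ridge length: F = V × PW = 14.5 × 61.1 = 885.95 mm·m/s.
Spread over the 86 km slope with efficiency ε = 0.43: R = ε·F/W = 0.43 × 885.95 / 86000 m = 4.430e-03 mm/s.
R = 4.430e-03 × 3600 = 15.9 mm/hr.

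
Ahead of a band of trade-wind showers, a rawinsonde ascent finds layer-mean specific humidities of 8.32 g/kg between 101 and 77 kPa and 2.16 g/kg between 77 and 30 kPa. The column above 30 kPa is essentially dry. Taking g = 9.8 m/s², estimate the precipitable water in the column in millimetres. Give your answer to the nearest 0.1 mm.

PW ≈ 30.7 mm

Precipitable water is the column-integrated vapour mass per unit area: PW = (1/g) Σ q̄ Δp, with q in kg/kg and Δp in Pa (1 kg/m² of water = 1 mm).
Layer 101–77 kPa: Δp = 240 hPa = 24000 Pa, q̄ = 0.00832 kg/kg → 0.00832 × 24000 / 9.8 = 20.38 mm
Layer 77–30 kPa: Δp = 470 hPa = 47000 Pa, q̄ = 0.00216 kg/kg → 0.00216 × 47000 / 9.8 = 10.36 mm
PW = 20.38 + 10.36 = 30.74 ≈ 30.7 mm.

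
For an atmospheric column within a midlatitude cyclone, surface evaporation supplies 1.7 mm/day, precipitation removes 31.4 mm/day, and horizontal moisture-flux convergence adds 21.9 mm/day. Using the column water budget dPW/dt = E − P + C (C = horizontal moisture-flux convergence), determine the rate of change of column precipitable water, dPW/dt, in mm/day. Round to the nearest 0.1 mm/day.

dPW/dt ≈ -7.8 mm/day

dPW/dt = E − P + C = 1.7 − 31.4 + (21.9) = -7.8 mm/day.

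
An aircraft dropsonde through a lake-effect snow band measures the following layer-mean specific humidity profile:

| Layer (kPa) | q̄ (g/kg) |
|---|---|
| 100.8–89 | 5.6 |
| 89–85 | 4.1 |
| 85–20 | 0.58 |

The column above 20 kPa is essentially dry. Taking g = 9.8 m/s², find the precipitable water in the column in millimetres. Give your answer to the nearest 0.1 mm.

PW ≈ 12.3 mm

Precipitable water is the column-integrated vapour mass per unit area: PW = (1/g) Σ q̄ Δp, with q in kg/kg and Δp in Pa (1 kg/m² of water = 1 mm).
Layer 100.8–89 kPa: Δp = 118 hPa = 11800 Pa, q̄ = 0.0056 kg/kg → 0.0056 × 11800 / 9.8 = 6.74 mm
Layer 89–85 kPa: Δp = 40 hPa = 4000 Pa, q̄ = 0.0041 kg/kg → 0.0041 × 4000 / 9.8 = 1.67 mm
Layer 85–20 kPa: Δp = 650 hPa = 65000 Pa, q̄ = 0.00058 kg/kg → 0.00058 × 65000 / 9.8 = 3.85 mm
PW = 6.74 + 1.67 + 3.85 = 12.26 ≈ 12.3 mm.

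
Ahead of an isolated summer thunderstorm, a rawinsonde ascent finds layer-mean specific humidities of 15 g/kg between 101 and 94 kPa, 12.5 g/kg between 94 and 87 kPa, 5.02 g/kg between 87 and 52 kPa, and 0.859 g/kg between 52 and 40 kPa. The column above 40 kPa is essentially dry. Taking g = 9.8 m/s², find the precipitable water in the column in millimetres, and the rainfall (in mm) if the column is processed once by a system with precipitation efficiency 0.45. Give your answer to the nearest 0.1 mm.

Precipitable water is the column-integrated vapour mass per unit area: PW = (1/g) Σ q̄ Δp, with q in kg/kg and Δp in Pa (1 kg/m² of water = 1 mm).
Layer 101–94 kPa: Δp = 70 hPa = 7000 Pa, q̄ = 0.015 kg/kg → 0.015 × 7000 / 9.8 = 10.71 mm
Layer 94–87 kPa: Δp = 70 hPa = 7000 Pa, q̄ = 0.0125 kg/kg → 0.0125 × 7000 / 9.8 = 8.93 mm
Layer 87–52 kPa: Δp = 350 hPa = 35000 Pa, q̄ = 0.00502 kg/kg → 0.00502 × 35000 / 9.8 = 17.93 mm
Layer 52–40 kPa: Δp = 120 hPa = 12000 Pa, q̄ = 0.000859 kg/kg → 0.000859 × 12000 / 9.8 = 1.05 mm
PW = 10.71 + 8.93 + 17.93 + 1.05 = 38.62 ≈ 38.6 mm.
Rainfall = ε × PW = 0.45 × 38.6 = 17.4 mm.

PW ≈ 38.6 mm; rainfall ≈ 17.4 mm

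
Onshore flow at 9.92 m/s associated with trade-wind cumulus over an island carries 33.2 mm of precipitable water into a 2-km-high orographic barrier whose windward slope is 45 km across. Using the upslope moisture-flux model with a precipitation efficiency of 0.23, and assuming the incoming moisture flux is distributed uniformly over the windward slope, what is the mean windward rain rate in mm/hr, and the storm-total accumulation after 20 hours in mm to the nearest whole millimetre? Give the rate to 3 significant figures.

Incoming column moisture flux per unit ridge length: F = V × PW = 9.92 × 33.2 = 329.344 mm·m/s.
Spread over the 45 km slope with efficiency ε = 0.23: R = ε·F/W = 0.23 × 329.344 / 45000 m = 1.683e-03 mm/s.
R = 1.683e-03 × 3600 = 6.06 mm/hr.
Over 20 h: total = 6.06 × 20 = 121.2 ≈ 121 mm.

R ≈ 6.06 mm/hr; total ≈ 121 mm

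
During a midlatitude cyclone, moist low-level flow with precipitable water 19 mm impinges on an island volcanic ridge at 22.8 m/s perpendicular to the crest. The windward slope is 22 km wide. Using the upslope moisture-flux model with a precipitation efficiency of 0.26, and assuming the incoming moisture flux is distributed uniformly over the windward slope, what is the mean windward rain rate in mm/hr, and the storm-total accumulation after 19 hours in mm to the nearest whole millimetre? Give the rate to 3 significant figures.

Incoming column moisture flux per unit ridge length: F = V × PW = 22.8 × 19 = 433.2 mm·m/s.
Spread over the 22 km slope with efficiency ε = 0.26: R = ε·F/W = 0.26 × 433.2 / 22000 m = 5.120e-03 mm/s.
R = 5.120e-03 × 3600 = 18.4 mm/hr.
Over 19 h: total = 18.4 × 19 = 349.6 ≈ 350 mm.

R ≈ 18.4 mm/hr; total ≈ 350 mm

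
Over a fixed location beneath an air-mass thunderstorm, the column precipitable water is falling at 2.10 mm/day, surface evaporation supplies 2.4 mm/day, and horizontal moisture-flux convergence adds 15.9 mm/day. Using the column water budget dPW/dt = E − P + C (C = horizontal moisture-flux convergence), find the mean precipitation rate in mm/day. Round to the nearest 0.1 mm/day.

P ≈ 20.4 mm/day

dPW/dt = -2.10 mm/day.
P = E + C − dPW/dt = 2.4 + (15.9) − (-2.10) = 20.4 mm/day.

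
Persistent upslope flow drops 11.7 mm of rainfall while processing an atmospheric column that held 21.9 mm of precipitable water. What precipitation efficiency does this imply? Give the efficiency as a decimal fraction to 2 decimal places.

ε ≈ 0.53

ε = rainfall / PW = 11.7 / 21.9 = 0.53.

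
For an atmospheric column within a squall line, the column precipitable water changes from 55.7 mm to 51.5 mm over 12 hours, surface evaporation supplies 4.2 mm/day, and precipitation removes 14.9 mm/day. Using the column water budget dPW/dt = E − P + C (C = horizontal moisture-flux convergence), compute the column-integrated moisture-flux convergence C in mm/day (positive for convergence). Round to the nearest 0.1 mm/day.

C ≈ 2.3 mm/day

dPW/dt = (51.5 − 55.7) mm / (12/24 day) = -8.400 mm/day.
C = dPW/dt − E + P = (-8.400) − 4.2 + 14.9 = 2.3 mm/day.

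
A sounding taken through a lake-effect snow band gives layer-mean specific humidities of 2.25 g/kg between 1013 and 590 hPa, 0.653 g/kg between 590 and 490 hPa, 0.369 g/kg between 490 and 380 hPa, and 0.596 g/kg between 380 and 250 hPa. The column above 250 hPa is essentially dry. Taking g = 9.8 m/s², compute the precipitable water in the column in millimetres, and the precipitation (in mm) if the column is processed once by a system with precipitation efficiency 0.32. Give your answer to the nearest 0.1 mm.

Precipitable water is the column-integrated vapour mass per unit area: PW = (1/g) Σ q̄ Δp, with q in kg/kg and Δp in Pa (1 kg/m² of water = 1 mm).
Layer 1013–590 hPa: Δp = 423 hPa = 42300 Pa, q̄ = 0.00225 kg/kg → 0.00225 × 42300 / 9.8 = 9.71 mm
Layer 590–490 hPa: Δp = 100 hPa = 10000 Pa, q̄ = 0.000653 kg/kg → 0.000653 × 10000 / 9.8 = 0.67 mm
Layer 490–380 hPa: Δp = 110 hPa = 11000 Pa, q̄ = 0.000369 kg/kg → 0.000369 × 11000 / 9.8 = 0.41 mm
Layer 380–250 hPa: Δp = 130 hPa = 13000 Pa, q̄ = 0.000596 kg/kg → 0.000596 × 13000 / 9.8 = 0.79 mm
PW = 9.71 + 0.67 + 0.41 + 0.79 = 11.58 ≈ 11.6 mm.
Precipitation = ε × PW = 0.32 × 11.6 = 3.7 mm.

PW ≈ 11.6 mm; precipitation ≈ 3.7 mm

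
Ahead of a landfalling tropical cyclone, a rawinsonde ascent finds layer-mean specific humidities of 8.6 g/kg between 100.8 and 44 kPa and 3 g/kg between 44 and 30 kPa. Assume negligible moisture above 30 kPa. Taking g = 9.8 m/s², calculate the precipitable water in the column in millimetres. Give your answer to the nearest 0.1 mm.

Precipitable water is the column-integrated vapour mass per unit area: PW = (1/g) Σ q̄ Δp, with q in kg/kg and Δp in Pa (1 kg/m² of water = 1 mm).
Layer 100.8–44 kPa: Δp = 568 hPa = 56800 Pa, q̄ = 0.0086 kg/kg → 0.0086 × 56800 / 9.8 = 49.84 mm
Layer 44–30 kPa: Δp = 140 hPa = 14000 Pa, q̄ = 0.003 kg/kg → 0.003 × 14000 / 9.8 = 4.29 mm
PW = 49.84 + 4.29 = 54.13 ≈ 54.1 mm.

PW ≈ 54.1 mm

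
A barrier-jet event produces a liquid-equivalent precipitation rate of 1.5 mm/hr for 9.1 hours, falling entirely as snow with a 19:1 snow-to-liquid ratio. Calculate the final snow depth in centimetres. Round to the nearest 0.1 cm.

Liquid-equivalent depth = 1.5 × 9.1 = 13.65 mm.
Snow depth = 13.65 mm × 19 = 259.35 mm = 25.9 cm.

snow depth ≈ 25.9 cm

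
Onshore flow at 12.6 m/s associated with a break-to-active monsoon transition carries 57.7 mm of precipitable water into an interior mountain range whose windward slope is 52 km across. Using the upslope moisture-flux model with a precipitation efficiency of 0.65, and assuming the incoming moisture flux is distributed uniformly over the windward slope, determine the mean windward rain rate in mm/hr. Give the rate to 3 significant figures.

R ≈ 32.7 mm/hr

Incoming column moisture flux per unit ridge length: F = V × PW = 12.6 × 57.7 = 727.02 mm·m/s.
Spread over the 52 km slope with efficiency ε = 0.65: R = ε·F/W = 0.65 × 727.02 / 52000 m = 9.088e-03 mm/s.
R = 9.088e-03 × 3600 = 32.7 mm/hr.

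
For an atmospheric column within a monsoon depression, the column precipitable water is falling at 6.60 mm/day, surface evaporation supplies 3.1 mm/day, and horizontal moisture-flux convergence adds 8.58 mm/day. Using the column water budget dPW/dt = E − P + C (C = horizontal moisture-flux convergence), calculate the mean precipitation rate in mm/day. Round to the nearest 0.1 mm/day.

P ≈ 18.3 mm/day

dPW/dt = -6.60 mm/day.
P = E + C − dPW/dt = 3.1 + (8.58) − (-6.60) = 18.3 mm/day.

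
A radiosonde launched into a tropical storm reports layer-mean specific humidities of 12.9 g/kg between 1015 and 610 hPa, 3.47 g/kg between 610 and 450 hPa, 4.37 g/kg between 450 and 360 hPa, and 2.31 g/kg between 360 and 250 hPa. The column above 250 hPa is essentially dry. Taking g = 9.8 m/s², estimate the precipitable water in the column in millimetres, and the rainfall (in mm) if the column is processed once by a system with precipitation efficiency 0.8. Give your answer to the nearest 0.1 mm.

Precipitable water is the column-integrated vapour mass per unit area: PW = (1/g) Σ q̄ Δp, with q in kg/kg and Δp in Pa (1 kg/m² of water = 1 mm).
Layer 1015–610 hPa: Δp = 405 hPa = 40500 Pa, q̄ = 0.0129 kg/kg → 0.0129 × 40500 / 9.8 = 53.31 mm
Layer 610–450 hPa: Δp = 160 hPa = 16000 Pa, q̄ = 0.00347 kg/kg → 0.00347 × 16000 / 9.8 = 5.67 mm
Layer 450–360 hPa: Δp = 90 hPa = 9000 Pa, q̄ = 0.00437 kg/kg → 0.00437 × 9000 / 9.8 = 4.01 mm
Layer 360–250 hPa: Δp = 110 hPa = 11000 Pa, q̄ = 0.00231 kg/kg → 0.00231 × 11000 / 9.8 = 2.59 mm
PW = 53.31 + 5.67 + 4.01 + 2.59 = 65.58 ≈ 65.6 mm.
Rainfall = ε × PW = 0.8 × 65.6 = 52.5 mm.

PW ≈ 65.6 mm; rainfall ≈ 52.5 mm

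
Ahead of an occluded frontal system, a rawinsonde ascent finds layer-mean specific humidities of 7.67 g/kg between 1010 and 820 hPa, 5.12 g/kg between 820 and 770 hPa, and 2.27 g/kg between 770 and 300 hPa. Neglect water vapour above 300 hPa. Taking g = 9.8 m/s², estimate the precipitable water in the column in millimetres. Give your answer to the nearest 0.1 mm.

PW ≈ 28.4 mm

Precipitable water is the column-integrated vapour mass per unit area: PW = (1/g) Σ q̄ Δp, with q in kg/kg and Δp in Pa (1 kg/m² of water = 1 mm).
Layer 1010–820 hPa: Δp = 190 hPa = 19000 Pa, q̄ = 0.00767 kg/kg → 0.00767 × 19000 / 9.8 = 14.87 mm
Layer 820–770 hPa: Δp = 50 hPa = 5000 Pa, q̄ = 0.00512 kg/kg → 0.00512 × 5000 / 9.8 = 2.61 mm
Layer 770–300 hPa: Δp = 470 hPa = 47000 Pa, q̄ = 0.00227 kg/kg → 0.00227 × 47000 / 9.8 = 10.89 mm
PW = 14.87 + 2.61 + 10.89 = 28.37 ≈ 28.4 mm.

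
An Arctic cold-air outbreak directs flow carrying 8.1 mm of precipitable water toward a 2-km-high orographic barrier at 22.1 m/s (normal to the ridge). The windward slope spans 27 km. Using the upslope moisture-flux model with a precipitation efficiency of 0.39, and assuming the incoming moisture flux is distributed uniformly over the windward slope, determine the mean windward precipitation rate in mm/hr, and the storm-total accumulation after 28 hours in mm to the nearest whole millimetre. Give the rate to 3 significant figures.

Incoming column moisture flux per unit ridge length: F = V × PW = 22.1 × 8.1 = 179.01 mm·m/s.
Spread over the 27 km slope with efficiency ε = 0.39: R = ε·F/W = 0.39 × 179.01 / 27000 m = 2.586e-03 mm/s.
R = 2.586e-03 × 3600 = 9.31 mm/hr.
Over 28 h: total = 9.31 × 28 = 260.68 ≈ 261 mm.

R ≈ 9.31 mm/hr; total ≈ 261 mm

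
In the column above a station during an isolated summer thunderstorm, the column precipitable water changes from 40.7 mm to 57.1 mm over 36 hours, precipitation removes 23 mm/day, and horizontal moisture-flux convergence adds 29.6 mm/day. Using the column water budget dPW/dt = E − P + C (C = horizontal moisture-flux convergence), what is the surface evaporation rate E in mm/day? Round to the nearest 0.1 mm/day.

dPW/dt = (57.1 − 40.7) mm / (36/24 day) = +10.933 mm/day.
E = dPW/dt + P − C = (+10.933) + 23 − (29.6) = 4.3 mm/day.

E ≈ 4.3 mm/day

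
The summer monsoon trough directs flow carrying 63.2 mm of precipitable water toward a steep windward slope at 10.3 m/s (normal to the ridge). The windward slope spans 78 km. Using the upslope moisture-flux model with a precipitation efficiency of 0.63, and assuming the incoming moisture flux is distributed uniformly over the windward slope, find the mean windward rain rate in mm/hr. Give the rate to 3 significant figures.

Incoming column moisture flux per unit ridge length: F = V × PW = 10.3 × 63.2 = 650.96 mm·m/s.
Spread over the 78 km slope with efficiency ε = 0.63: R = ε·F/W = 0.63 × 650.96 / 78000 m = 5.258e-03 mm/s.
R = 5.258e-03 × 3600 = 18.9 mm/hr.

R ≈ 18.9 mm/hr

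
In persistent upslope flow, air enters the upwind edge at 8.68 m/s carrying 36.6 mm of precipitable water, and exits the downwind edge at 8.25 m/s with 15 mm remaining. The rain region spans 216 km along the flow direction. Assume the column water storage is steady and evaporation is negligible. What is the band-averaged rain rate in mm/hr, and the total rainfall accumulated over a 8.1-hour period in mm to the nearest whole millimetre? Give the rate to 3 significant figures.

R ≈ 3.23 mm/hr; total ≈ 26 mm

Column moisture flux per unit crosswind length is F = V × PW.
Inflow: F_in = 8.68 × 36.6 = 317.688 mm·m/s
Outflow: F_out = 8.25 × 15 = 123.75 mm·m/s
Steady-state rate R = (F_in − F_out)/L = (317.688 − 123.75) / 216000 m = 8.979e-04 mm/s.
R = 8.979e-04 × 3600 = 3.23 mm/hr.
Over 8.1 h: total = 3.23 × 8.1 = 26.163 ≈ 26 mm.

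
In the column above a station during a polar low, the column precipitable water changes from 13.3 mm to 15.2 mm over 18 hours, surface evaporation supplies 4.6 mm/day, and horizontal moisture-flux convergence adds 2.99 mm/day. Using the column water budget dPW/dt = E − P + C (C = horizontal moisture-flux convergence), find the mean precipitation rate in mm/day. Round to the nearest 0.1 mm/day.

dPW/dt = (15.2 − 13.3) mm / (18/24 day) = +2.533 mm/day.
P = E + C − dPW/dt = 4.6 + (2.99) − (+2.533) = 5.1 mm/day.

P ≈ 5.1 mm/day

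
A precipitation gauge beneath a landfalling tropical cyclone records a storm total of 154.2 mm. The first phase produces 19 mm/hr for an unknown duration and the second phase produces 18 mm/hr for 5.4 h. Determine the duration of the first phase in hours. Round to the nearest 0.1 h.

duration ≈ 3.0 h

Known phases: 18 × 5.4 = 97.2 mm.
Remaining depth = 154.2 − 97.2 = 57 mm.
Duration = 57 / 19 = 3.0 h.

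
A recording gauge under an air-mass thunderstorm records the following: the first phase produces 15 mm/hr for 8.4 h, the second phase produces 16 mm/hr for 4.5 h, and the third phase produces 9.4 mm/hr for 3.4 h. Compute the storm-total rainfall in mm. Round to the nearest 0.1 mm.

total ≈ 230.0 mm

Total = Σ Rᵢ Δtᵢ = 15 × 8.4 + 16 × 4.5 + 9.4 × 3.4
      = 126 + 72 + 31.96 = 230.0 mm.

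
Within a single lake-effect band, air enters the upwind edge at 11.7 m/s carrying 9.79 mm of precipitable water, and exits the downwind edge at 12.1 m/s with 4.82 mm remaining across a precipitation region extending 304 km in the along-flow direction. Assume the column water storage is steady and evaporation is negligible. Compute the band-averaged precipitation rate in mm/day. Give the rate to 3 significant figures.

R ≈ 16.0 mm/day

Column moisture flux per unit crosswind length is F = V × PW.
Inflow: F_in = 11.7 × 9.79 = 114.543 mm·m/s
Outflow: F_out = 12.1 × 4.82 = 58.322 mm·m/s
Steady-state rate R = (F_in − F_out)/L = (114.543 − 58.322) / 304000 m = 1.849e-04 mm/s.
R = 1.849e-04 × 3600 × 24 = 16.0 mm/day.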